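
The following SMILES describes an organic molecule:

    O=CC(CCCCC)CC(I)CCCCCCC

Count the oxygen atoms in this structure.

1

Scan the SMILES for O atoms (remember two-letter symbols like Cl and Br are single atoms).
Oxygen count: 1.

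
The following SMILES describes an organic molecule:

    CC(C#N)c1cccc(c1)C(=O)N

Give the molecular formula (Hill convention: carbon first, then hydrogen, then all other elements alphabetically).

C10H10N2O

Walk through each heavy atom and fill implicit hydrogens from standard valence (C 4, N 3, O 2, S 2, halogen 1); for lowercase aromatic atoms, an aromatic c carries 1 H when it has two neighbours and 0 H with three, and aromatic n carries 0 H:
  atom 1: C, bond orders sum to 1 (valence 4) → 3 H
  atom 2: C, bond orders sum to 3 (valence 4) → 1 H
  atom 3: C, bond orders sum to 4 (valence 4) → 0 H
  atom 4: N, bond orders sum to 3 (valence 3) → 0 H
  atom 5: aromatic c, 3 neighbours → 0 H
  atom 6: aromatic c, 2 neighbours → 1 H
  atom 7: aromatic c, 2 neighbours → 1 H
  atom 8: aromatic c, 2 neighbours → 1 H
  atom 9: aromatic c, 3 neighbours → 0 H
  atom 10: aromatic c, 2 neighbours → 1 H
  atom 11: C, bond orders sum to 4 (valence 4) → 0 H
  atom 12: O, bond orders sum to 2 (valence 2) → 0 H
  atom 13: N, bond orders sum to 1 (valence 3) → 2 H
Totals → C:10, H:10, N:2, O:1.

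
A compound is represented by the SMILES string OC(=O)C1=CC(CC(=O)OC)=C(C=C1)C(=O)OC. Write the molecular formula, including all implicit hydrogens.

Walk through each heavy atom and fill implicit hydrogens from standard valence (C 4, N 3, O 2, S 2, halogen 1):
  atom 1: O, bond orders sum to 1 (valence 2) → 1 H
  atom 2: C, bond orders sum to 4 (valence 4) → 0 H
  atom 3: O, bond orders sum to 2 (valence 2) → 0 H
  atom 4: C, bond orders sum to 4 (valence 4) → 0 H
  atom 5: C, bond orders sum to 3 (valence 4) → 1 H
  atom 6: C, bond orders sum to 4 (valence 4) → 0 H
  atom 7: C, bond orders sum to 2 (valence 4) → 2 H
  atom 8: C, bond orders sum to 4 (valence 4) → 0 H
  atom 9: O, bond orders sum to 2 (valence 2) → 0 H
  atom 10: O, bond orders sum to 2 (valence 2) → 0 H
  atom 11: C, bond orders sum to 1 (valence 4) → 3 H
  atom 12: C, bond orders sum to 4 (valence 4) → 0 H
  atom 13: C, bond orders sum to 3 (valence 4) → 1 H
  atom 14: C, bond orders sum to 3 (valence 4) → 1 H
  atom 15: C, bond orders sum to 4 (valence 4) → 0 H
  atom 16: O, bond orders sum to 2 (valence 2) → 0 H
  atom 17: O, bond orders sum to 2 (valence 2) → 0 H
  atom 18: C, bond orders sum to 1 (valence 4) → 3 H
Totals → C:12, H:12, O:6.
In Hill order: C12H12O6.

C12H12O6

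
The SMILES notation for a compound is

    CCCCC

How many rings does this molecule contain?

0

In SMILES, each pair of matching ring-closure digits denotes one ring-closing bond; the number of such bonds equals the number of independent rings.
Ring-closure bonds here: 0.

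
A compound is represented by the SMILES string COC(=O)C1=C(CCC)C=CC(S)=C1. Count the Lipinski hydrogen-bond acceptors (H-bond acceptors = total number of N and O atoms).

2

N atoms: 0; O atoms: 2.
Lipinski HBA = 0 + 2 = 2.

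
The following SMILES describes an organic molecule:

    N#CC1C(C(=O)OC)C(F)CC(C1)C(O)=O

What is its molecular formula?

Walk through each heavy atom and fill implicit hydrogens from standard valence (C 4, N 3, O 2, S 2, halogen 1):
  atom 1: N, bond orders sum to 3 (valence 3) → 0 H
  atom 2: C, bond orders sum to 4 (valence 4) → 0 H
  atom 3: C, bond orders sum to 3 (valence 4) → 1 H
  atom 4: C, bond orders sum to 3 (valence 4) → 1 H
  atom 5: C, bond orders sum to 4 (valence 4) → 0 H
  atom 6: O, bond orders sum to 2 (valence 2) → 0 H
  atom 7: O, bond orders sum to 2 (valence 2) → 0 H
  atom 8: C, bond orders sum to 1 (valence 4) → 3 H
  atom 9: C, bond orders sum to 3 (valence 4) → 1 H
  atom 10: F (halogen, monovalent) → 0 H
  atom 11: C, bond orders sum to 2 (valence 4) → 2 H
  atom 12: C, bond orders sum to 3 (valence 4) → 1 H
  atom 13: C, bond orders sum to 2 (valence 4) → 2 H
  atom 14: C, bond orders sum to 4 (valence 4) → 0 H
  atom 15: O, bond orders sum to 1 (valence 2) → 1 H
  atom 16: O, bond orders sum to 2 (valence 2) → 0 H
Totals → C:10, H:12, F:1, N:1, O:4.

C10H12FNO4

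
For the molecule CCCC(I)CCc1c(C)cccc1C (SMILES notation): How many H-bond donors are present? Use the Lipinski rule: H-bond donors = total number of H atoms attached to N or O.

Donors: find every N or O and count the H atoms it carries.
  (no N or O atoms present)
Lipinski HBD = 0.

0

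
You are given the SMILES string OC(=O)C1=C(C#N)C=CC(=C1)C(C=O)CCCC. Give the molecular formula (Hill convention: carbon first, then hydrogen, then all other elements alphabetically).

Walk through each heavy atom and fill implicit hydrogens from standard valence (C 4, N 3, O 2, S 2, halogen 1):
  atom 1: O, bond orders sum to 1 (valence 2) → 1 H
  atom 2: C, bond orders sum to 4 (valence 4) → 0 H
  atom 3: O, bond orders sum to 2 (valence 2) → 0 H
  atom 4: C, bond orders sum to 4 (valence 4) → 0 H
  atom 5: C, bond orders sum to 4 (valence 4) → 0 H
  atom 6: C, bond orders sum to 4 (valence 4) → 0 H
  atom 7: N, bond orders sum to 3 (valence 3) → 0 H
  atom 8: C, bond orders sum to 3 (valence 4) → 1 H
  atom 9: C, bond orders sum to 3 (valence 4) → 1 H
  atom 10: C, bond orders sum to 4 (valence 4) → 0 H
  atom 11: C, bond orders sum to 3 (valence 4) → 1 H
  atom 12: C, bond orders sum to 3 (valence 4) → 1 H
  atom 13: C, bond orders sum to 3 (valence 4) → 1 H
  atom 14: O, bond orders sum to 2 (valence 2) → 0 H
  atom 15: C, bond orders sum to 2 (valence 4) → 2 H
  atom 16: C, bond orders sum to 2 (valence 4) → 2 H
  atom 17: C, bond orders sum to 2 (valence 4) → 2 H
  atom 18: C, bond orders sum to 1 (valence 4) → 3 H
Totals → C:14, H:15, N:1, O:3.

C14H15NO3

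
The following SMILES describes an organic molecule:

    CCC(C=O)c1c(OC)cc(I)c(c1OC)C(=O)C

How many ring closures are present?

1

In SMILES, each pair of matching ring-closure digits denotes one ring-closing bond; the number of such bonds equals the number of independent rings.
Ring-closure bonds here: 1.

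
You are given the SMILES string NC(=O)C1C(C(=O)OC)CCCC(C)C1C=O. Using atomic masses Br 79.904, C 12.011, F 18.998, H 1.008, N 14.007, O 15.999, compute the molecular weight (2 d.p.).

First, the molecular formula is C12H19NO4 (counting implicit H from valence).
  C: 12 × 12.011 = 144.132
  H: 19 × 1.008 = 19.152
  N: 1 × 14.007 = 14.007
  O: 4 × 15.999 = 63.996
Sum: 12×12.011 + 19×1.008 + 1×14.007 + 4×15.999 = 241.287 → 241.29 g/mol.

241.29 g/mol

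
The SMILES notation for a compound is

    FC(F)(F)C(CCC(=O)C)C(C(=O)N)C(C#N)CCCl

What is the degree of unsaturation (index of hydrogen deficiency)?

Molecular formula: C12H16ClF3N2O2.
DoU = (2C + 2 + N − H − X) / 2, where X is the halogen count and O/S are ignored.
    = (2·12 + 2 + 2 − 16 − 4) / 2 = 8 / 2 = 4.

4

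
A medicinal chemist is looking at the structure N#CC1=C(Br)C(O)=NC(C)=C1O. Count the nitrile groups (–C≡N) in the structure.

1

The nitrile motif appears at heavy-atom position 2 in the SMILES.
Other groups present: 2 hydroxyl.
Nitrile count: 1.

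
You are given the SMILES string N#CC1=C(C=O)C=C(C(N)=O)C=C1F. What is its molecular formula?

Walk through each heavy atom and fill implicit hydrogens from standard valence (C 4, N 3, O 2, S 2, halogen 1):
  atom 1: N, bond orders sum to 3 (valence 3) → 0 H
  atom 2: C, bond orders sum to 4 (valence 4) → 0 H
  atom 3: C, bond orders sum to 4 (valence 4) → 0 H
  atom 4: C, bond orders sum to 4 (valence 4) → 0 H
  atom 5: C, bond orders sum to 3 (valence 4) → 1 H
  atom 6: O, bond orders sum to 2 (valence 2) → 0 H
  atom 7: C, bond orders sum to 3 (valence 4) → 1 H
  atom 8: C, bond orders sum to 4 (valence 4) → 0 H
  atom 9: C, bond orders sum to 4 (valence 4) → 0 H
  atom 10: N, bond orders sum to 1 (valence 3) → 2 H
  atom 11: O, bond orders sum to 2 (valence 2) → 0 H
  atom 12: C, bond orders sum to 3 (valence 4) → 1 H
  atom 13: C, bond orders sum to 4 (valence 4) → 0 H
  atom 14: F (halogen, monovalent) → 0 H
Totals → C:9, H:5, F:1, N:2, O:2.

C9H5FN2O2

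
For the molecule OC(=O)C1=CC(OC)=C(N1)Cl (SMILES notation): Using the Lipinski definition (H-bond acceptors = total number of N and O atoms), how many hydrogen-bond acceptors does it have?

N atoms: 1; O atoms: 3.
Lipinski HBA = 1 + 3 = 4.

4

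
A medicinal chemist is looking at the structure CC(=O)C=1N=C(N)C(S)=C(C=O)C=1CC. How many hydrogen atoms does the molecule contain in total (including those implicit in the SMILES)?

12

Walk through each heavy atom and fill implicit hydrogens from standard valence (C 4, N 3, O 2, S 2, halogen 1):
  atom 1: C, bond orders sum to 1 (valence 4) → 3 H
  atom 2: C, bond orders sum to 4 (valence 4) → 0 H
  atom 3: O, bond orders sum to 2 (valence 2) → 0 H
  atom 4: C, bond orders sum to 4 (valence 4) → 0 H
  atom 5: N, bond orders sum to 3 (valence 3) → 0 H
  atom 6: C, bond orders sum to 4 (valence 4) → 0 H
  atom 7: N, bond orders sum to 1 (valence 3) → 2 H
  atom 8: C, bond orders sum to 4 (valence 4) → 0 H
  atom 9: S, bond orders sum to 1 (valence 2) → 1 H
  atom 10: C, bond orders sum to 4 (valence 4) → 0 H
  atom 11: C, bond orders sum to 3 (valence 4) → 1 H
  atom 12: O, bond orders sum to 2 (valence 2) → 0 H
  atom 13: C, bond orders sum to 4 (valence 4) → 0 H
  atom 14: C, bond orders sum to 2 (valence 4) → 2 H
  atom 15: C, bond orders sum to 1 (valence 4) → 3 H
Total hydrogens: 12.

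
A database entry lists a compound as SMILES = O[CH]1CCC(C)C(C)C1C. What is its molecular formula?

C9H18O

Walk through each heavy atom and fill implicit hydrogens from standard valence (C 4, N 3, O 2, S 2, halogen 1):
  atom 1: O, bond orders sum to 1 (valence 2) → 1 H
  atom 2: C with explicit H count 1
  atom 3: C, bond orders sum to 2 (valence 4) → 2 H
  atom 4: C, bond orders sum to 2 (valence 4) → 2 H
  atom 5: C, bond orders sum to 3 (valence 4) → 1 H
  atom 6: C, bond orders sum to 1 (valence 4) → 3 H
  atom 7: C, bond orders sum to 3 (valence 4) → 1 H
  atom 8: C, bond orders sum to 1 (valence 4) → 3 H
  atom 9: C, bond orders sum to 3 (valence 4) → 1 H
  atom 10: C, bond orders sum to 1 (valence 4) → 3 H
Totals → C:9, H:18, O:1.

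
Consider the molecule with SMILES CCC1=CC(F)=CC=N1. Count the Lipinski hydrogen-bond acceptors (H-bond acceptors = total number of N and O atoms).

N atoms: 1; O atoms: 0.
Lipinski HBA = 1 + 0 = 1.

1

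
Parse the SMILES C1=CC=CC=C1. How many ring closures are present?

In SMILES, each pair of matching ring-closure digits denotes one ring-closing bond; the number of such bonds equals the number of independent rings.
Ring-closure bonds here: 1.

1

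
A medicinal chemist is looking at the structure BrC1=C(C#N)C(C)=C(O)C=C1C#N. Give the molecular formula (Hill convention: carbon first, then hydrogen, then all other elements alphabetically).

Walk through each heavy atom and fill implicit hydrogens from standard valence (C 4, N 3, O 2, S 2, halogen 1):
  atom 1: Br (halogen, monovalent) → 0 H
  atom 2: C, bond orders sum to 4 (valence 4) → 0 H
  atom 3: C, bond orders sum to 4 (valence 4) → 0 H
  atom 4: C, bond orders sum to 4 (valence 4) → 0 H
  atom 5: N, bond orders sum to 3 (valence 3) → 0 H
  atom 6: C, bond orders sum to 4 (valence 4) → 0 H
  atom 7: C, bond orders sum to 1 (valence 4) → 3 H
  atom 8: C, bond orders sum to 4 (valence 4) → 0 H
  atom 9: O, bond orders sum to 1 (valence 2) → 1 H
  atom 10: C, bond orders sum to 3 (valence 4) → 1 H
  atom 11: C, bond orders sum to 4 (valence 4) → 0 H
  atom 12: C, bond orders sum to 4 (valence 4) → 0 H
  atom 13: N, bond orders sum to 3 (valence 3) → 0 H
Totals → C:9, H:5, Br:1, N:2, O:1.
In Hill order: C9H5BrN2O.

C9H5BrN2O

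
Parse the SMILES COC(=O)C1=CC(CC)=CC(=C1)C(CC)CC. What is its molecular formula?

Walk through each heavy atom and fill implicit hydrogens from standard valence (C 4, N 3, O 2, S 2, halogen 1):
  atom 1: C, bond orders sum to 1 (valence 4) → 3 H
  atom 2: O, bond orders sum to 2 (valence 2) → 0 H
  atom 3: C, bond orders sum to 4 (valence 4) → 0 H
  atom 4: O, bond orders sum to 2 (valence 2) → 0 H
  atom 5: C, bond orders sum to 4 (valence 4) → 0 H
  atom 6: C, bond orders sum to 3 (valence 4) → 1 H
  atom 7: C, bond orders sum to 4 (valence 4) → 0 H
  atom 8: C, bond orders sum to 2 (valence 4) → 2 H
  atom 9: C, bond orders sum to 1 (valence 4) → 3 H
  atom 10: C, bond orders sum to 3 (valence 4) → 1 H
  atom 11: C, bond orders sum to 4 (valence 4) → 0 H
  atom 12: C, bond orders sum to 3 (valence 4) → 1 H
  atom 13: C, bond orders sum to 3 (valence 4) → 1 H
  atom 14: C, bond orders sum to 2 (valence 4) → 2 H
  atom 15: C, bond orders sum to 1 (valence 4) → 3 H
  atom 16: C, bond orders sum to 2 (valence 4) → 2 H
  atom 17: C, bond orders sum to 1 (valence 4) → 3 H
Totals → C:15, H:22, O:2.
In Hill order: C15H22O2.

C15H22O2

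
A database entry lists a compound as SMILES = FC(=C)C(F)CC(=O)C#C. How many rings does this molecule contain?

0

In SMILES, each pair of matching ring-closure digits denotes one ring-closing bond; the number of such bonds equals the number of independent rings.
Ring-closure bonds here: 0.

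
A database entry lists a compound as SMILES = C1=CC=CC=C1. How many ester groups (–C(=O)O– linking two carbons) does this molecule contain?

0

Scan the SMILES for the ester motif — none present.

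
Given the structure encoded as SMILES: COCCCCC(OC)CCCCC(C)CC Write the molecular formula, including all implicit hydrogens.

C15H32O2

Walk through each heavy atom and fill implicit hydrogens from standard valence (C 4, N 3, O 2, S 2, halogen 1):
  atom 1: C, bond orders sum to 1 (valence 4) → 3 H
  atom 2: O, bond orders sum to 2 (valence 2) → 0 H
  atom 3: C, bond orders sum to 2 (valence 4) → 2 H
  atom 4: C, bond orders sum to 2 (valence 4) → 2 H
  atom 5: C, bond orders sum to 2 (valence 4) → 2 H
  atom 6: C, bond orders sum to 2 (valence 4) → 2 H
  atom 7: C, bond orders sum to 3 (valence 4) → 1 H
  atom 8: O, bond orders sum to 2 (valence 2) → 0 H
  atom 9: C, bond orders sum to 1 (valence 4) → 3 H
  atom 10: C, bond orders sum to 2 (valence 4) → 2 H
  atom 11: C, bond orders sum to 2 (valence 4) → 2 H
  atom 12: C, bond orders sum to 2 (valence 4) → 2 H
  atom 13: C, bond orders sum to 2 (valence 4) → 2 H
  atom 14: C, bond orders sum to 3 (valence 4) → 1 H
  atom 15: C, bond orders sum to 1 (valence 4) → 3 H
  atom 16: C, bond orders sum to 2 (valence 4) → 2 H
  atom 17: C, bond orders sum to 1 (valence 4) → 3 H
Totals → C:15, H:32, O:2.
In Hill order: C15H32O2.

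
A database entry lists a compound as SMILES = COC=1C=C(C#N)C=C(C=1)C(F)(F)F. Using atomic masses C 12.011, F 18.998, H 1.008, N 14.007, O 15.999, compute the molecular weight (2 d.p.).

First, the molecular formula is C9H6F3NO (counting implicit H from valence).
  C: 9 × 12.011 = 108.099
  F: 3 × 18.998 = 56.994
  H: 6 × 1.008 = 6.048
  N: 1 × 14.007 = 14.007
  O: 1 × 15.999 = 15.999
Sum: 9×12.011 + 3×18.998 + 6×1.008 + 1×14.007 + 1×15.999 = 201.147 → 201.15 g/mol.

201.15 g/mol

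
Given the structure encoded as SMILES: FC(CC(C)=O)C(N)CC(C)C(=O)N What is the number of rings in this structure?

In SMILES, each pair of matching ring-closure digits denotes one ring-closing bond; the number of such bonds equals the number of independent rings.
Ring-closure bonds here: 0.

0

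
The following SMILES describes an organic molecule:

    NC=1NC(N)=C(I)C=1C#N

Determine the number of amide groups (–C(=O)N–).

Scan the SMILES for the amide motif — none present.
Groups that are present: 1 nitrile, 2 primary amine.

0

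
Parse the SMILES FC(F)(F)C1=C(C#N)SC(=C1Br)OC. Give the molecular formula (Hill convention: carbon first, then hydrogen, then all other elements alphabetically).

C7H3BrF3NOS

Walk through each heavy atom and fill implicit hydrogens from standard valence (C 4, N 3, O 2, S 2, halogen 1):
  atom 1: F (halogen, monovalent) → 0 H
  atom 2: C, bond orders sum to 4 (valence 4) → 0 H
  atom 3: F (halogen, monovalent) → 0 H
  atom 4: F (halogen, monovalent) → 0 H
  atom 5: C, bond orders sum to 4 (valence 4) → 0 H
  atom 6: C, bond orders sum to 4 (valence 4) → 0 H
  atom 7: C, bond orders sum to 4 (valence 4) → 0 H
  atom 8: N, bond orders sum to 3 (valence 3) → 0 H
  atom 9: S, bond orders sum to 2 (valence 2) → 0 H
  atom 10: C, bond orders sum to 4 (valence 4) → 0 H
  atom 11: C, bond orders sum to 4 (valence 4) → 0 H
  atom 12: Br (halogen, monovalent) → 0 H
  atom 13: O, bond orders sum to 2 (valence 2) → 0 H
  atom 14: C, bond orders sum to 1 (valence 4) → 3 H
Totals → C:7, H:3, Br:1, F:3, N:1, O:1, S:1.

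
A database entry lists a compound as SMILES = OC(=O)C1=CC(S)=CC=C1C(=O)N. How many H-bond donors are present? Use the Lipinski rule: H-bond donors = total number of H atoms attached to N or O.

3

Donors: find every N or O and count the H atoms it carries.
  atom 1 (O): bond orders sum to 1 → 1 H
  atom 3 (O): bond orders sum to 2 → 0 H
  atom 12 (O): bond orders sum to 2 → 0 H
  atom 13 (N): bond orders sum to 1 → 2 H
Lipinski HBD = 3.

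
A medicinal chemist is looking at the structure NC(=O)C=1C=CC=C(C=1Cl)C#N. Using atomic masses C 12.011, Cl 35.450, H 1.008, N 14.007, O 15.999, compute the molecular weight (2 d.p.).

First, the molecular formula is C8H5ClN2O (counting implicit H from valence).
  C: 8 × 12.011 = 96.088
  Cl: 1 × 35.450 = 35.450
  H: 5 × 1.008 = 5.040
  N: 2 × 14.007 = 28.014
  O: 1 × 15.999 = 15.999
Sum: 8×12.011 + 1×35.450 + 5×1.008 + 2×14.007 + 1×15.999 = 180.591 → 180.59 g/mol.

180.59 g/mol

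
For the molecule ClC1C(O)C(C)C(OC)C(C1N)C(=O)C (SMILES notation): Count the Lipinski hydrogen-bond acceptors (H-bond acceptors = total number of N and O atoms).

4

N atoms: 1; O atoms: 3.
Lipinski HBA = 1 + 3 = 4.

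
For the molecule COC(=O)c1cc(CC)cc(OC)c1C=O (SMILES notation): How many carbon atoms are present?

12

Count every carbon token in the SMILES (each C, including those in ring-closure positions and inside branches).
Carbon count: 12.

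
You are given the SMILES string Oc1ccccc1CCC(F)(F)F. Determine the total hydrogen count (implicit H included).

9

Walk through each heavy atom and fill implicit hydrogens from standard valence (C 4, N 3, O 2, S 2, halogen 1); for lowercase aromatic atoms, an aromatic c carries 1 H when it has two neighbours and 0 H with three, and aromatic n carries 0 H:
  atom 1: O, bond orders sum to 1 (valence 2) → 1 H
  atom 2: aromatic c, 3 neighbours → 0 H
  atom 3: aromatic c, 2 neighbours → 1 H
  atom 4: aromatic c, 2 neighbours → 1 H
  atom 5: aromatic c, 2 neighbours → 1 H
  atom 6: aromatic c, 2 neighbours → 1 H
  atom 7: aromatic c, 3 neighbours → 0 H
  atom 8: C, bond orders sum to 2 (valence 4) → 2 H
  atom 9: C, bond orders sum to 2 (valence 4) → 2 H
  atom 10: C, bond orders sum to 4 (valence 4) → 0 H
  atom 11: F (halogen, monovalent) → 0 H
  atom 12: F (halogen, monovalent) → 0 H
  atom 13: F (halogen, monovalent) → 0 H
Total hydrogens: 9.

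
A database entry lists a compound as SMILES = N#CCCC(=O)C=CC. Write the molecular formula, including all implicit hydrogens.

C7H9NO

Walk through each heavy atom and fill implicit hydrogens from standard valence (C 4, N 3, O 2, S 2, halogen 1):
  atom 1: N, bond orders sum to 3 (valence 3) → 0 H
  atom 2: C, bond orders sum to 4 (valence 4) → 0 H
  atom 3: C, bond orders sum to 2 (valence 4) → 2 H
  atom 4: C, bond orders sum to 2 (valence 4) → 2 H
  atom 5: C, bond orders sum to 4 (valence 4) → 0 H
  atom 6: O, bond orders sum to 2 (valence 2) → 0 H
  atom 7: C, bond orders sum to 3 (valence 4) → 1 H
  atom 8: C, bond orders sum to 3 (valence 4) → 1 H
  atom 9: C, bond orders sum to 1 (valence 4) → 3 H
Totals → C:7, H:9, N:1, O:1.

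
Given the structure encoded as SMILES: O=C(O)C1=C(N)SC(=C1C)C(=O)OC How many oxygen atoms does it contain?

Scan the SMILES for O atoms (remember two-letter symbols like Cl and Br are single atoms).
Oxygen count: 4.

4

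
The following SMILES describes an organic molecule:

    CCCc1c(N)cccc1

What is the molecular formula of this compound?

C9H13N

Walk through each heavy atom and fill implicit hydrogens from standard valence (C 4, N 3, O 2, S 2, halogen 1); for lowercase aromatic atoms, an aromatic c carries 1 H when it has two neighbours and 0 H with three, and aromatic n carries 0 H:
  atom 1: C, bond orders sum to 1 (valence 4) → 3 H
  atom 2: C, bond orders sum to 2 (valence 4) → 2 H
  atom 3: C, bond orders sum to 2 (valence 4) → 2 H
  atom 4: aromatic c, 3 neighbours → 0 H
  atom 5: aromatic c, 3 neighbours → 0 H
  atom 6: N, bond orders sum to 1 (valence 3) → 2 H
  atom 7: aromatic c, 2 neighbours → 1 H
  atom 8: aromatic c, 2 neighbours → 1 H
  atom 9: aromatic c, 2 neighbours → 1 H
  atom 10: aromatic c, 2 neighbours → 1 H
Totals → C:9, H:13, N:1.
In Hill order: C9H13N.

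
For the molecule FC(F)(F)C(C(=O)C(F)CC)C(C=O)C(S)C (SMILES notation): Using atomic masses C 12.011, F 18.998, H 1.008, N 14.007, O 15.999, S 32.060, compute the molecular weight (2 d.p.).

First, the molecular formula is C10H14F4O2S (counting implicit H from valence).
  C: 10 × 12.011 = 120.110
  F: 4 × 18.998 = 75.992
  H: 14 × 1.008 = 14.112
  O: 2 × 15.999 = 31.998
  S: 1 × 32.060 = 32.060
Sum: 10×12.011 + 4×18.998 + 14×1.008 + 2×15.999 + 1×32.060 = 274.272 → 274.27 g/mol.

274.27 g/mol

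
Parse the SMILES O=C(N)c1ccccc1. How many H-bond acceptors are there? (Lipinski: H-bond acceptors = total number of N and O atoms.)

N atoms: 1; O atoms: 1.
Lipinski HBA = 1 + 1 = 2.

2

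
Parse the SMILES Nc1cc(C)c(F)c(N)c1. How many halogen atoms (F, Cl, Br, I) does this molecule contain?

Halogen atoms appear at heavy-atom position 7 (1×F).
Other groups present: 2 primary amine.
Halogen count: 1.

1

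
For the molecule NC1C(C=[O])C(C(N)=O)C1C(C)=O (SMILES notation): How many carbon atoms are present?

8

Count every carbon token in the SMILES (each C, including those in ring-closure positions and inside branches).
Carbon count: 8.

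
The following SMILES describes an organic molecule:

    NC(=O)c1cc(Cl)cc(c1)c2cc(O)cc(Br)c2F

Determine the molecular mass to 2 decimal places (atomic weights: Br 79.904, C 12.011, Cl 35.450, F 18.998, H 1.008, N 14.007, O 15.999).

First, the molecular formula is C13H8BrClFNO2 (counting implicit H from valence).
  Br: 1 × 79.904 = 79.904
  C: 13 × 12.011 = 156.143
  Cl: 1 × 35.450 = 35.450
  F: 1 × 18.998 = 18.998
  H: 8 × 1.008 = 8.064
  N: 1 × 14.007 = 14.007
  O: 2 × 15.999 = 31.998
Sum: 1×79.904 + 13×12.011 + 1×35.450 + 1×18.998 + 8×1.008 + 1×14.007 + 2×15.999 = 344.564 → 344.56 g/mol.

344.56 g/mol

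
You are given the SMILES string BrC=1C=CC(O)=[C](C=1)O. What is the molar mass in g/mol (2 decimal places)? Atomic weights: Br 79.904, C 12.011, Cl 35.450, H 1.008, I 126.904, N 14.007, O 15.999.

189.01 g/mol

First, the molecular formula is C6H5BrO2 (counting implicit H from valence).
  Br: 1 × 79.904 = 79.904
  C: 6 × 12.011 = 72.066
  H: 5 × 1.008 = 5.040
  O: 2 × 15.999 = 31.998
Sum: 1×79.904 + 6×12.011 + 5×1.008 + 2×15.999 = 189.008 → 189.01 g/mol.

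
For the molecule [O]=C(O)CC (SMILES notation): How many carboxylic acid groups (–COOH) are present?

1

The carboxylic acid motif appears at heavy-atom position 2 in the SMILES.
Carboxylic acid count: 1.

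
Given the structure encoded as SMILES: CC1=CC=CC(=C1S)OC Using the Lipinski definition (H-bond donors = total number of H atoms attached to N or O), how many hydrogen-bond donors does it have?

Donors: find every N or O and count the H atoms it carries.
  atom 9 (O): bond orders sum to 2 → 0 H
Lipinski HBD = 0.

0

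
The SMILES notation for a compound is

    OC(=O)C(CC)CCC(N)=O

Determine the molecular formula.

C7H13NO3

Walk through each heavy atom and fill implicit hydrogens from standard valence (C 4, N 3, O 2, S 2, halogen 1):
  atom 1: O, bond orders sum to 1 (valence 2) → 1 H
  atom 2: C, bond orders sum to 4 (valence 4) → 0 H
  atom 3: O, bond orders sum to 2 (valence 2) → 0 H
  atom 4: C, bond orders sum to 3 (valence 4) → 1 H
  atom 5: C, bond orders sum to 2 (valence 4) → 2 H
  atom 6: C, bond orders sum to 1 (valence 4) → 3 H
  atom 7: C, bond orders sum to 2 (valence 4) → 2 H
  atom 8: C, bond orders sum to 2 (valence 4) → 2 H
  atom 9: C, bond orders sum to 4 (valence 4) → 0 H
  atom 10: N, bond orders sum to 1 (valence 3) → 2 H
  atom 11: O, bond orders sum to 2 (valence 2) → 0 H
Totals → C:7, H:13, N:1, O:3.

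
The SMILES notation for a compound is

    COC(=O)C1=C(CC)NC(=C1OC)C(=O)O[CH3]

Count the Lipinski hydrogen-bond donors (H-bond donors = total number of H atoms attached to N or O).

Donors: find every N or O and count the H atoms it carries.
  atom 2 (O): bond orders sum to 2 → 0 H
  atom 4 (O): bond orders sum to 2 → 0 H
  atom 9 (N): bond orders sum to 2 → 1 H
  atom 12 (O): bond orders sum to 2 → 0 H
  atom 15 (O): bond orders sum to 2 → 0 H
  atom 16 (O): bond orders sum to 2 → 0 H
Lipinski HBD = 1.

1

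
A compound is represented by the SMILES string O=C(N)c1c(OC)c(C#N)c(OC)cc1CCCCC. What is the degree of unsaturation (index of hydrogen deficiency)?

Molecular formula: C15H20N2O3.
DoU = (2C + 2 + N − H − X) / 2, where X is the halogen count and O/S are ignored.
    = (2·15 + 2 + 2 − 20 − 0) / 2 = 14 / 2 = 7.

7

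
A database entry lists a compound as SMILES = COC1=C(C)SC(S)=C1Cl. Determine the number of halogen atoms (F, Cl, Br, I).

1

Halogen atoms appear at heavy-atom position 10 (1×Cl).
Other groups present: 1 ether, 1 thiol.
Halogen count: 1.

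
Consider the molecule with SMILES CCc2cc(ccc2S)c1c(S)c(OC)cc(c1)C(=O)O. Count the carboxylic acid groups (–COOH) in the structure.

The carboxylic acid motif appears at heavy-atom position 19 in the SMILES.
Other groups present: 1 ether, 2 thiol.
Carboxylic acid count: 1.

1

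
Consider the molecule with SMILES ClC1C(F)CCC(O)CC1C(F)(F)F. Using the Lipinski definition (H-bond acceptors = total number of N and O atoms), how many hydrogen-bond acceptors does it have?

N atoms: 0; O atoms: 1.
Lipinski HBA = 0 + 1 = 1.

1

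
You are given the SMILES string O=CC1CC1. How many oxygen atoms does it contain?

1

Scan the SMILES for O atoms (remember two-letter symbols like Cl and Br are single atoms).
Oxygen count: 1.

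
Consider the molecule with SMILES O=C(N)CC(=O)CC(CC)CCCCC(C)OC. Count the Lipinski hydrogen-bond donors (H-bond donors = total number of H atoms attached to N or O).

Donors: find every N or O and count the H atoms it carries.
  atom 1 (O): bond orders sum to 2 → 0 H
  atom 3 (N): bond orders sum to 1 → 2 H
  atom 6 (O): bond orders sum to 2 → 0 H
  atom 17 (O): bond orders sum to 2 → 0 H
Lipinski HBD = 2.

2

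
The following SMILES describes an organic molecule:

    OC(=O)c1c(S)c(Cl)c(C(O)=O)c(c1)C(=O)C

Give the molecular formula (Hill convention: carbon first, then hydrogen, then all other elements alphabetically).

C10H7ClO5S

Walk through each heavy atom and fill implicit hydrogens from standard valence (C 4, N 3, O 2, S 2, halogen 1); for lowercase aromatic atoms, an aromatic c carries 1 H when it has two neighbours and 0 H with three, and aromatic n carries 0 H:
  atom 1: O, bond orders sum to 1 (valence 2) → 1 H
  atom 2: C, bond orders sum to 4 (valence 4) → 0 H
  atom 3: O, bond orders sum to 2 (valence 2) → 0 H
  atom 4: aromatic c, 3 neighbours → 0 H
  atom 5: aromatic c, 3 neighbours → 0 H
  atom 6: S, bond orders sum to 1 (valence 2) → 1 H
  atom 7: aromatic c, 3 neighbours → 0 H
  atom 8: Cl (halogen, monovalent) → 0 H
  atom 9: aromatic c, 3 neighbours → 0 H
  atom 10: C, bond orders sum to 4 (valence 4) → 0 H
  atom 11: O, bond orders sum to 1 (valence 2) → 1 H
  atom 12: O, bond orders sum to 2 (valence 2) → 0 H
  atom 13: aromatic c, 3 neighbours → 0 H
  atom 14: aromatic c, 2 neighbours → 1 H
  atom 15: C, bond orders sum to 4 (valence 4) → 0 H
  atom 16: O, bond orders sum to 2 (valence 2) → 0 H
  atom 17: C, bond orders sum to 1 (valence 4) → 3 H
Totals → C:10, H:7, Cl:1, O:5, S:1.
In Hill order: C10H7ClO5S.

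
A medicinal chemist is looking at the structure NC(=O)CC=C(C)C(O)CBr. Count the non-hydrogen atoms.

Every atom symbol written in the SMILES (organic subset) is one heavy atom; implicit H are not written.
Heavy atoms by element → Br:1, C:7, N:1, O:2.
Total: 11.

11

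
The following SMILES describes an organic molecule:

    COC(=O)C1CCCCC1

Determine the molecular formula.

Walk through each heavy atom and fill implicit hydrogens from standard valence (C 4, N 3, O 2, S 2, halogen 1):
  atom 1: C, bond orders sum to 1 (valence 4) → 3 H
  atom 2: O, bond orders sum to 2 (valence 2) → 0 H
  atom 3: C, bond orders sum to 4 (valence 4) → 0 H
  atom 4: O, bond orders sum to 2 (valence 2) → 0 H
  atom 5: C, bond orders sum to 3 (valence 4) → 1 H
  atom 6: C, bond orders sum to 2 (valence 4) → 2 H
  atom 7: C, bond orders sum to 2 (valence 4) → 2 H
  atom 8: C, bond orders sum to 2 (valence 4) → 2 H
  atom 9: C, bond orders sum to 2 (valence 4) → 2 H
  atom 10: C, bond orders sum to 2 (valence 4) → 2 H
Totals → C:8, H:14, O:2.
In Hill order: C8H14O2.

C8H14O2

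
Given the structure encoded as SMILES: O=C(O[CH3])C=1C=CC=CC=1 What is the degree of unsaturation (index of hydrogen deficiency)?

Degree of unsaturation = (number of rings) + (number of π bonds).
Ring closures in the SMILES: 1.
π bonds: 4 double bonds (each 1 DoU) → 4 DoU from unsaturation.
Total DoU = 1 + 4 = 5.

5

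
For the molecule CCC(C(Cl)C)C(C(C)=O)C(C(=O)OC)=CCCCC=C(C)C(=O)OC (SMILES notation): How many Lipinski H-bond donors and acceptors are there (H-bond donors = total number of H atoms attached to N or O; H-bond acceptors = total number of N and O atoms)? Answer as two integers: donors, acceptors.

0, 5

Donors: find every N or O and count the H atoms it carries.
  atom 10 (O): bond orders sum to 2 → 0 H
  atom 13 (O): bond orders sum to 2 → 0 H
  atom 14 (O): bond orders sum to 2 → 0 H
  atom 24 (O): bond orders sum to 2 → 0 H
  atom 25 (O): bond orders sum to 2 → 0 H
Lipinski HBD = 0.
Acceptors: N atoms = 0, O atoms = 5 → HBA = 5.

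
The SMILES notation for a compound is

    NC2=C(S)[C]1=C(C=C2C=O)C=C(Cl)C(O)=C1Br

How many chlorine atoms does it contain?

1

Scan the SMILES for Cl atoms (remember two-letter symbols like Cl and Br are single atoms).
Chlorine count: 1.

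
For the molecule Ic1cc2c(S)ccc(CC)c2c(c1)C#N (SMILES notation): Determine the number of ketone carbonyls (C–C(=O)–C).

Scan the SMILES for the ketone motif — none present.
Groups that are present: 1 nitrile, 1 thiol.

0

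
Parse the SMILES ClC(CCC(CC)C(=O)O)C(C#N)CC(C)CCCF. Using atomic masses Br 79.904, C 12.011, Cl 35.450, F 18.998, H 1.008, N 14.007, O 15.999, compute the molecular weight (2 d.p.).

First, the molecular formula is C15H25ClFNO2 (counting implicit H from valence).
  C: 15 × 12.011 = 180.165
  Cl: 1 × 35.450 = 35.450
  F: 1 × 18.998 = 18.998
  H: 25 × 1.008 = 25.200
  N: 1 × 14.007 = 14.007
  O: 2 × 15.999 = 31.998
Sum: 15×12.011 + 1×35.450 + 1×18.998 + 25×1.008 + 1×14.007 + 2×15.999 = 305.818 → 305.82 g/mol.

305.82 g/mol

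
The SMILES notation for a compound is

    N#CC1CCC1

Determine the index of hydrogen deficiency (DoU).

Molecular formula: C5H7N.
DoU = (2C + 2 + N − H − X) / 2, where X is the halogen count and O/S are ignored.
    = (2·5 + 2 + 1 − 7 − 0) / 2 = 6 / 2 = 3.

3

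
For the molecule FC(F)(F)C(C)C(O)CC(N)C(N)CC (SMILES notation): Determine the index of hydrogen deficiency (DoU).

Molecular formula: C9H19F3N2O.
DoU = (2C + 2 + N − H − X) / 2, where X is the halogen count and O/S are ignored.
    = (2·9 + 2 + 2 − 19 − 3) / 2 = 0 / 2 = 0.

0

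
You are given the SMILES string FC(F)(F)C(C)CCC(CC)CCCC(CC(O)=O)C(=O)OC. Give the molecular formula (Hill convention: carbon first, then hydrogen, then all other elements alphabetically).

Walk through each heavy atom and fill implicit hydrogens from standard valence (C 4, N 3, O 2, S 2, halogen 1):
  atom 1: F (halogen, monovalent) → 0 H
  atom 2: C, bond orders sum to 4 (valence 4) → 0 H
  atom 3: F (halogen, monovalent) → 0 H
  atom 4: F (halogen, monovalent) → 0 H
  atom 5: C, bond orders sum to 3 (valence 4) → 1 H
  atom 6: C, bond orders sum to 1 (valence 4) → 3 H
  atom 7: C, bond orders sum to 2 (valence 4) → 2 H
  atom 8: C, bond orders sum to 2 (valence 4) → 2 H
  atom 9: C, bond orders sum to 3 (valence 4) → 1 H
  atom 10: C, bond orders sum to 2 (valence 4) → 2 H
  atom 11: C, bond orders sum to 1 (valence 4) → 3 H
  atom 12: C, bond orders sum to 2 (valence 4) → 2 H
  atom 13: C, bond orders sum to 2 (valence 4) → 2 H
  atom 14: C, bond orders sum to 2 (valence 4) → 2 H
  atom 15: C, bond orders sum to 3 (valence 4) → 1 H
  atom 16: C, bond orders sum to 2 (valence 4) → 2 H
  atom 17: C, bond orders sum to 4 (valence 4) → 0 H
  atom 18: O, bond orders sum to 1 (valence 2) → 1 H
  atom 19: O, bond orders sum to 2 (valence 2) → 0 H
  atom 20: C, bond orders sum to 4 (valence 4) → 0 H
  atom 21: O, bond orders sum to 2 (valence 2) → 0 H
  atom 22: O, bond orders sum to 2 (valence 2) → 0 H
  atom 23: C, bond orders sum to 1 (valence 4) → 3 H
Totals → C:16, H:27, F:3, O:4.
In Hill order: C16H27F3O4.

C16H27F3O4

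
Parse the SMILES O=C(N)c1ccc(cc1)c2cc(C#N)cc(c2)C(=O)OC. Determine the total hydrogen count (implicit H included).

Walk through each heavy atom and fill implicit hydrogens from standard valence (C 4, N 3, O 2, S 2, halogen 1); for lowercase aromatic atoms, an aromatic c carries 1 H when it has two neighbours and 0 H with three, and aromatic n carries 0 H:
  atom 1: O, bond orders sum to 2 (valence 2) → 0 H
  atom 2: C, bond orders sum to 4 (valence 4) → 0 H
  atom 3: N, bond orders sum to 1 (valence 3) → 2 H
  atom 4: aromatic c, 3 neighbours → 0 H
  atom 5: aromatic c, 2 neighbours → 1 H
  atom 6: aromatic c, 2 neighbours → 1 H
  atom 7: aromatic c, 3 neighbours → 0 H
  atom 8: aromatic c, 2 neighbours → 1 H
  atom 9: aromatic c, 2 neighbours → 1 H
  atom 10: aromatic c, 3 neighbours → 0 H
  atom 11: aromatic c, 2 neighbours → 1 H
  atom 12: aromatic c, 3 neighbours → 0 H
  atom 13: C, bond orders sum to 4 (valence 4) → 0 H
  atom 14: N, bond orders sum to 3 (valence 3) → 0 H
  atom 15: aromatic c, 2 neighbours → 1 H
  atom 16: aromatic c, 3 neighbours → 0 H
  atom 17: aromatic c, 2 neighbours → 1 H
  atom 18: C, bond orders sum to 4 (valence 4) → 0 H
  atom 19: O, bond orders sum to 2 (valence 2) → 0 H
  atom 20: O, bond orders sum to 2 (valence 2) → 0 H
  atom 21: C, bond orders sum to 1 (valence 4) → 3 H
Total hydrogens: 12.

12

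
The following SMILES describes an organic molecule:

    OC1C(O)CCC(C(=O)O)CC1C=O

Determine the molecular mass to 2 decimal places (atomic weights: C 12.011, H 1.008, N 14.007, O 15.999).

202.21 g/mol

First, the molecular formula is C9H14O5 (counting implicit H from valence).
  C: 9 × 12.011 = 108.099
  H: 14 × 1.008 = 14.112
  O: 5 × 15.999 = 79.995
Sum: 9×12.011 + 14×1.008 + 5×15.999 = 202.206 → 202.21 g/mol.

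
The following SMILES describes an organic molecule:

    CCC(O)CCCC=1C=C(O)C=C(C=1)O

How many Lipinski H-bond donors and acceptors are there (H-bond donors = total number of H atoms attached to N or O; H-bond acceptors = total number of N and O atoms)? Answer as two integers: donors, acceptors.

3, 3

Donors: find every N or O and count the H atoms it carries.
  atom 4 (O): bond orders sum to 1 → 1 H
  atom 11 (O): bond orders sum to 1 → 1 H
  atom 15 (O): bond orders sum to 1 → 1 H
Lipinski HBD = 3.
Acceptors: N atoms = 0, O atoms = 3 → HBA = 3.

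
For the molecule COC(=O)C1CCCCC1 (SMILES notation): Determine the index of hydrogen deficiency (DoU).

2

Degree of unsaturation = (number of rings) + (number of π bonds).
Ring closures in the SMILES: 1.
π bonds: 1 double bond (each 1 DoU) → 1 DoU from unsaturation.
Total DoU = 1 + 1 = 2.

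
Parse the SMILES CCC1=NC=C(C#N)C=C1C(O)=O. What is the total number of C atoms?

9

Count every carbon token in the SMILES (each C, including those in ring-closure positions and inside branches).
Carbon count: 9.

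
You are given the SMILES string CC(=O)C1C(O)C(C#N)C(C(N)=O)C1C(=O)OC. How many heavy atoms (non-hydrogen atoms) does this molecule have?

Every atom symbol written in the SMILES (organic subset) is one heavy atom; implicit H are not written.
Heavy atoms by element → C:11, N:2, O:5.
Total: 18.

18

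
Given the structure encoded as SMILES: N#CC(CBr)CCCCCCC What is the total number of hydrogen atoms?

Walk through each heavy atom and fill implicit hydrogens from standard valence (C 4, N 3, O 2, S 2, halogen 1):
  atom 1: N, bond orders sum to 3 (valence 3) → 0 H
  atom 2: C, bond orders sum to 4 (valence 4) → 0 H
  atom 3: C, bond orders sum to 3 (valence 4) → 1 H
  atom 4: C, bond orders sum to 2 (valence 4) → 2 H
  atom 5: Br (halogen, monovalent) → 0 H
  atom 6: C, bond orders sum to 2 (valence 4) → 2 H
  atom 7: C, bond orders sum to 2 (valence 4) → 2 H
  atom 8: C, bond orders sum to 2 (valence 4) → 2 H
  atom 9: C, bond orders sum to 2 (valence 4) → 2 H
  atom 10: C, bond orders sum to 2 (valence 4) → 2 H
  atom 11: C, bond orders sum to 2 (valence 4) → 2 H
  atom 12: C, bond orders sum to 1 (valence 4) → 3 H
Total hydrogens: 18.

18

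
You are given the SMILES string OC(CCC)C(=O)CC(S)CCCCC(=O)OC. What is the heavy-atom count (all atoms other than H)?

18

Every atom symbol written in the SMILES (organic subset) is one heavy atom; implicit H are not written.
Heavy atoms by element → C:13, O:4, S:1.
Total: 18.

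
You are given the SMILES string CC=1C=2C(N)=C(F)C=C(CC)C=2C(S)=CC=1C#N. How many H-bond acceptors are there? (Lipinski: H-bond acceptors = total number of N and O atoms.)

N atoms: 2; O atoms: 0.
Lipinski HBA = 2 + 0 = 2.

2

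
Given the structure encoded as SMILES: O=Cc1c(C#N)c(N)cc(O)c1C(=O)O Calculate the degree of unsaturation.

Molecular formula: C9H6N2O4.
DoU = (2C + 2 + N − H − X) / 2, where X is the halogen count and O/S are ignored.
    = (2·9 + 2 + 2 − 6 − 0) / 2 = 16 / 2 = 8.

8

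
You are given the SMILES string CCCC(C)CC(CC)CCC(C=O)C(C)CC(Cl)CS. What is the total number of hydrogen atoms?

Walk through each heavy atom and fill implicit hydrogens from standard valence (C 4, N 3, O 2, S 2, halogen 1):
  atom 1: C, bond orders sum to 1 (valence 4) → 3 H
  atom 2: C, bond orders sum to 2 (valence 4) → 2 H
  atom 3: C, bond orders sum to 2 (valence 4) → 2 H
  atom 4: C, bond orders sum to 3 (valence 4) → 1 H
  atom 5: C, bond orders sum to 1 (valence 4) → 3 H
  atom 6: C, bond orders sum to 2 (valence 4) → 2 H
  atom 7: C, bond orders sum to 3 (valence 4) → 1 H
  atom 8: C, bond orders sum to 2 (valence 4) → 2 H
  atom 9: C, bond orders sum to 1 (valence 4) → 3 H
  atom 10: C, bond orders sum to 2 (valence 4) → 2 H
  atom 11: C, bond orders sum to 2 (valence 4) → 2 H
  atom 12: C, bond orders sum to 3 (valence 4) → 1 H
  atom 13: C, bond orders sum to 3 (valence 4) → 1 H
  atom 14: O, bond orders sum to 2 (valence 2) → 0 H
  atom 15: C, bond orders sum to 3 (valence 4) → 1 H
  atom 16: C, bond orders sum to 1 (valence 4) → 3 H
  atom 17: C, bond orders sum to 2 (valence 4) → 2 H
  atom 18: C, bond orders sum to 3 (valence 4) → 1 H
  atom 19: Cl (halogen, monovalent) → 0 H
  atom 20: C, bond orders sum to 2 (valence 4) → 2 H
  atom 21: S, bond orders sum to 1 (valence 2) → 1 H
Total hydrogens: 35.

35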